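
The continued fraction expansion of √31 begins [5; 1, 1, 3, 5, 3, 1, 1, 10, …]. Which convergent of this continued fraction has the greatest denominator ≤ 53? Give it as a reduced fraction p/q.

206/37

List convergents until the denominator exceeds the bound:
a_0 = 5: 5/1  (≤ bound)
a_1 = 1: 6/1  (≤ bound)
a_2 = 1: 11/2  (≤ bound)
a_3 = 3: 39/7  (≤ bound)
a_4 = 5: 206/37  (≤ bound)
a_5 = 3: 657/118  (> 53, stop)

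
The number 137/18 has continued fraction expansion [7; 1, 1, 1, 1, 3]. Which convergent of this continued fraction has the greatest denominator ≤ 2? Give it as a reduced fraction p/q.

List convergents until the denominator exceeds the bound:
a_0 = 7: 7/1  (≤ bound)
a_1 = 1: 8/1  (≤ bound)
a_2 = 1: 15/2  (≤ bound)
a_3 = 1: 23/3  (> 2, stop)

15/2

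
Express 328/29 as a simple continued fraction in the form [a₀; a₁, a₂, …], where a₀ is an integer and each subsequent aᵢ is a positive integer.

[11; 3, 4, 2]

Repeatedly divide and take the remainder:
328 = 11·29 + 9, so a_0 = 11
29 = 3·9 + 2, so a_1 = 3
9 = 4·2 + 1, so a_2 = 4
2 = 2·1 + 0, so a_3 = 2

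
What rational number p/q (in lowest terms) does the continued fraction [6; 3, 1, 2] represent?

69/11

Starting at the tail and folding back:
Start with 2.
1 + 1/(2/1) = 1 + 1/2 = 3/2
3 + 1/(3/2) = 3 + 2/3 = 11/3
6 + 1/(11/3) = 6 + 3/11 = 69/11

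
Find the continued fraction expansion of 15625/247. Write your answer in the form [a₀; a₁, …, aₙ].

⌊15625/247⌋ = 63, remainder 64
⌊247/64⌋ = 3, remainder 55
⌊64/55⌋ = 1, remainder 9
⌊55/9⌋ = 6, remainder 1
⌊9/1⌋ = 9, remainder 0

[63; 3, 1, 6, 9]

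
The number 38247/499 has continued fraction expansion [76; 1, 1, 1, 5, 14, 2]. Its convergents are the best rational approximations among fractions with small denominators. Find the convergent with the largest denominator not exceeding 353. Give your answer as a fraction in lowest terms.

a_0 = 76: 76/1  (≤ bound)
a_1 = 1: 77/1  (≤ bound)
a_2 = 1: 153/2  (≤ bound)
a_3 = 1: 230/3  (≤ bound)
a_4 = 5: 1303/17  (≤ bound)
a_5 = 14: 18472/241  (≤ bound)
a_6 = 2: 38247/499  (> 353, stop)

18472/241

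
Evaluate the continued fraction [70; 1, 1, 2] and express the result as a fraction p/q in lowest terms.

353/5

Start with 2.
1 + 1/(2/1) = 1 + 1/2 = 3/2
1 + 1/(3/2) = 1 + 2/3 = 5/3
70 + 1/(5/3) = 70 + 3/5 = 353/5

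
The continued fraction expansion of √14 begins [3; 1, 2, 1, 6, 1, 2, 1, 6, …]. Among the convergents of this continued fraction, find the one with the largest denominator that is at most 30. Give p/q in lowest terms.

a_0 = 3: 3/1  (≤ bound)
a_1 = 1: 4/1  (≤ bound)
a_2 = 2: 11/3  (≤ bound)
a_3 = 1: 15/4  (≤ bound)
a_4 = 6: 101/27  (≤ bound)
a_5 = 1: 116/31  (> 30, stop)

101/27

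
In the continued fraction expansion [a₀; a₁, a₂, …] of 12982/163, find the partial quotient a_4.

Run the Euclidean algorithm, recording each quotient:
⌊12982/163⌋ = 79, remainder 105
⌊163/105⌋ = 1, remainder 58
⌊105/58⌋ = 1, remainder 47
⌊58/47⌋ = 1, remainder 11
⌊47/11⌋ = 4, remainder 3

4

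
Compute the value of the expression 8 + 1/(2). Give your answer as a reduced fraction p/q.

17/2

Use the convergent recurrence hₖ = aₖ·hₖ₋₁ + hₖ₋₂ (and likewise for the denominators kₖ):
a_0 = 8: 8/1
a_1 = 2: 17/2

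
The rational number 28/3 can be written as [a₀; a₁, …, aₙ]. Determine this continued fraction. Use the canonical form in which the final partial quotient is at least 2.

Apply division with remainder until the remainder is 0:
28 = 9·3 + 1, so a_0 = 9
3 = 3·1 + 0, so a_1 = 3

[9; 3]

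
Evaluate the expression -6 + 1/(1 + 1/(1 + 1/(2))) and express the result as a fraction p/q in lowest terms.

Work from the innermost term outward:
Start with 2.
1 + 1/(2/1) = 1 + 1/2 = 3/2
1 + 1/(3/2) = 1 + 2/3 = 5/3
-6 + 1/(5/3) = -6 + 3/5 = -27/5

-27/5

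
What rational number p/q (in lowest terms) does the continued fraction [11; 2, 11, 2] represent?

Compute successive convergents:
a_0 = 11: 11/1
a_1 = 2: 23/2
a_2 = 11: 264/23
a_3 = 2: 551/48

551/48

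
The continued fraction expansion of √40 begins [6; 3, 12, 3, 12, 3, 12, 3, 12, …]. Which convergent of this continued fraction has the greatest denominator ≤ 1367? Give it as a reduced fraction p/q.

a_0 = 6: 6/1  (≤ bound)
a_1 = 3: 19/3  (≤ bound)
a_2 = 12: 234/37  (≤ bound)
a_3 = 3: 721/114  (≤ bound)
a_4 = 12: 8886/1405  (> 1367, stop)

721/114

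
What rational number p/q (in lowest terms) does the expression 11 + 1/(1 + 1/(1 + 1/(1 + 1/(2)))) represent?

93/8

Work from the innermost term outward:
Start with 2.
1 + 1/(2/1) = 1 + 1/2 = 3/2
1 + 1/(3/2) = 1 + 2/3 = 5/3
1 + 1/(5/3) = 1 + 3/5 = 8/5
11 + 1/(8/5) = 11 + 5/8 = 93/8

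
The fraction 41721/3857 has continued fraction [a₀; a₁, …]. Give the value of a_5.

Repeatedly divide and take the remainder:
41721 ÷ 3857 → quotient 10, remainder 3151
3857 ÷ 3151 → quotient 1, remainder 706
3151 ÷ 706 → quotient 4, remainder 327
706 ÷ 327 → quotient 2, remainder 52
327 ÷ 52 → quotient 6, remainder 15
52 ÷ 15 → quotient 3, remainder 7

3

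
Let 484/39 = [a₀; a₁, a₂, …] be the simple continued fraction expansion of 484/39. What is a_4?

2

484 = 12·39 + 16, so a_0 = 12
39 = 2·16 + 7, so a_1 = 2
16 = 2·7 + 2, so a_2 = 2
7 = 3·2 + 1, so a_3 = 3
2 = 2·1 + 0, so a_4 = 2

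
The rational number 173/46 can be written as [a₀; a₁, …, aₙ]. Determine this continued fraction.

Apply division with remainder until the remainder is 0:
173 ÷ 46 → quotient 3, remainder 35
46 ÷ 35 → quotient 1, remainder 11
35 ÷ 11 → quotient 3, remainder 2
11 ÷ 2 → quotient 5, remainder 1
2 ÷ 1 → quotient 2, remainder 0

[3; 1, 3, 5, 2]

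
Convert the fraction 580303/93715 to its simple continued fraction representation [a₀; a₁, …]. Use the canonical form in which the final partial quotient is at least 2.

Run the Euclidean algorithm, recording each quotient:
580303 = 6·93715 + 18013, so a_0 = 6
93715 = 5·18013 + 3650, so a_1 = 5
18013 = 4·3650 + 3413, so a_2 = 4
3650 = 1·3413 + 237, so a_3 = 1
3413 = 14·237 + 95, so a_4 = 14
237 = 2·95 + 47, so a_5 = 2
95 = 2·47 + 1, so a_6 = 2
47 = 47·1 + 0, so a_7 = 47

[6; 5, 4, 1, 14, 2, 2, 47]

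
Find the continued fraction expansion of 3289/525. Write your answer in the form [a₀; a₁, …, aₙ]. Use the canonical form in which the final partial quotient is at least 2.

3289 = 6·525 + 139, so a_0 = 6
525 = 3·139 + 108, so a_1 = 3
139 = 1·108 + 31, so a_2 = 1
108 = 3·31 + 15, so a_3 = 3
31 = 2·15 + 1, so a_4 = 2
15 = 15·1 + 0, so a_5 = 15

[6; 3, 1, 3, 2, 15]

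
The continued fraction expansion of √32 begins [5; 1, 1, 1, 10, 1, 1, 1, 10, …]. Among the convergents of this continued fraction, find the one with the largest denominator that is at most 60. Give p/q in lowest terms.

198/35

a_0 = 5: 5/1  (≤ bound)
a_1 = 1: 6/1  (≤ bound)
a_2 = 1: 11/2  (≤ bound)
a_3 = 1: 17/3  (≤ bound)
a_4 = 10: 181/32  (≤ bound)
a_5 = 1: 198/35  (≤ bound)
a_6 = 1: 379/67  (> 60, stop)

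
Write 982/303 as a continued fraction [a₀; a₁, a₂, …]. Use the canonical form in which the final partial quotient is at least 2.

[3; 4, 6, 1, 1, 1, 3]

982 ÷ 303 → quotient 3, remainder 73
303 ÷ 73 → quotient 4, remainder 11
73 ÷ 11 → quotient 6, remainder 7
11 ÷ 7 → quotient 1, remainder 4
7 ÷ 4 → quotient 1, remainder 3
4 ÷ 3 → quotient 1, remainder 1
3 ÷ 1 → quotient 3, remainder 0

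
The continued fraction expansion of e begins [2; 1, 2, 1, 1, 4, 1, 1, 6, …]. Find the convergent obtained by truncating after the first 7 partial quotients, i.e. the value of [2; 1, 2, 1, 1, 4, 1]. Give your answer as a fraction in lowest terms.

a_0 = 2: 2/1
a_1 = 1: 3/1
a_2 = 2: 8/3
a_3 = 1: 11/4
a_4 = 1: 19/7
a_5 = 4: 87/32
a_6 = 1: 106/39

106/39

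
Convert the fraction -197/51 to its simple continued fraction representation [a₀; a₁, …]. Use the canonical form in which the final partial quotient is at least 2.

[-4; 7, 3, 2]

⌊-197/51⌋ = -4, remainder 7
⌊51/7⌋ = 7, remainder 2
⌊7/2⌋ = 3, remainder 1
⌊2/1⌋ = 2, remainder 0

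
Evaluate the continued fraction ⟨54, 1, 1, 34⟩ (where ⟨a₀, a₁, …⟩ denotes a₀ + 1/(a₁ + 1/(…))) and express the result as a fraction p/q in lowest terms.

3761/69

a_0 = 54: 54/1
a_1 = 1: 55/1
a_2 = 1: 109/2
a_3 = 34: 3761/69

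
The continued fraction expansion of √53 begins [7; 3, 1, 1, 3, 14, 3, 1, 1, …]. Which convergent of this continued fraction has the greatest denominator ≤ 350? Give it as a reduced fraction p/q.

182/25

a_0 = 7: 7/1  (≤ bound)
a_1 = 3: 22/3  (≤ bound)
a_2 = 1: 29/4  (≤ bound)
a_3 = 1: 51/7  (≤ bound)
a_4 = 3: 182/25  (≤ bound)
a_5 = 14: 2599/357  (> 350, stop)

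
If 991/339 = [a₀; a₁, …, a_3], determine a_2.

Apply division with remainder until the remainder is 0:
991 ÷ 339 → quotient 2, remainder 313
339 ÷ 313 → quotient 1, remainder 26
313 ÷ 26 → quotient 12, remainder 1

12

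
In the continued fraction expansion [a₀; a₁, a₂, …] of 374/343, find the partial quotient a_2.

15

⌊374/343⌋ = 1, remainder 31
⌊343/31⌋ = 11, remainder 2
⌊31/2⌋ = 15, remainder 1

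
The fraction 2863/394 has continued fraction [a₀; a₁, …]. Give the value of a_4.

26

⌊2863/394⌋ = 7, remainder 105
⌊394/105⌋ = 3, remainder 79
⌊105/79⌋ = 1, remainder 26
⌊79/26⌋ = 3, remainder 1
⌊26/1⌋ = 26, remainder 0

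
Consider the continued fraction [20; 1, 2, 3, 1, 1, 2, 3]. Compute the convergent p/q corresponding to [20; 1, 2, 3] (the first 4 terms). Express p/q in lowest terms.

207/10

a_0 = 20: 20/1
a_1 = 1: 21/1
a_2 = 2: 62/3
a_3 = 3: 207/10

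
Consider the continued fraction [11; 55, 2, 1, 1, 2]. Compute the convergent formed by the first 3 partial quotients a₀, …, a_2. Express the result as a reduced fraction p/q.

1223/111

Start with 2.
55 + 1/(2/1) = 55 + 1/2 = 111/2
11 + 1/(111/2) = 11 + 2/111 = 1223/111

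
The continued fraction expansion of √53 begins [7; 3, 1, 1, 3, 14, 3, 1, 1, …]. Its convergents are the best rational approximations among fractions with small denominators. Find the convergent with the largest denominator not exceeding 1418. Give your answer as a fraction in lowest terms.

List convergents until the denominator exceeds the bound:
a_0 = 7: 7/1  (≤ bound)
a_1 = 3: 22/3  (≤ bound)
a_2 = 1: 29/4  (≤ bound)
a_3 = 1: 51/7  (≤ bound)
a_4 = 3: 182/25  (≤ bound)
a_5 = 14: 2599/357  (≤ bound)
a_6 = 3: 7979/1096  (≤ bound)
a_7 = 1: 10578/1453  (> 1418, stop)

7979/1096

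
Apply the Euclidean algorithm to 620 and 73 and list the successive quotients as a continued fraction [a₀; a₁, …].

[8; 2, 36]

Apply division with remainder until the remainder is 0:
620 ÷ 73 → quotient 8, remainder 36
73 ÷ 36 → quotient 2, remainder 1
36 ÷ 1 → quotient 36, remainder 0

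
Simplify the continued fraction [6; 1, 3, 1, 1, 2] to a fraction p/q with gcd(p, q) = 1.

156/23

Work from the innermost term outward:
Start with 2.
1 + 1/(2/1) = 1 + 1/2 = 3/2
1 + 1/(3/2) = 1 + 2/3 = 5/3
3 + 1/(5/3) = 3 + 3/5 = 18/5
1 + 1/(18/5) = 1 + 5/18 = 23/18
6 + 1/(23/18) = 6 + 18/23 = 156/23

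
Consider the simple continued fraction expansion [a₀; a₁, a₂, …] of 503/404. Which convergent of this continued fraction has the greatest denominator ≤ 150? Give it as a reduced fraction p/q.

127/102

a_0 = 1: 1/1  (≤ bound)
a_1 = 4: 5/4  (≤ bound)
a_2 = 12: 61/49  (≤ bound)
a_3 = 2: 127/102  (≤ bound)
a_4 = 1: 188/151  (> 150, stop)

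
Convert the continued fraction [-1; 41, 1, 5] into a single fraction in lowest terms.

a_0 = -1: -1/1
a_1 = 41: -40/41
a_2 = 1: -41/42
a_3 = 5: -245/251

-245/251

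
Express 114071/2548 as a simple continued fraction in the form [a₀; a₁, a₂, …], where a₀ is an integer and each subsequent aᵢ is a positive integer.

114071 ÷ 2548 → quotient 44, remainder 1959
2548 ÷ 1959 → quotient 1, remainder 589
1959 ÷ 589 → quotient 3, remainder 192
589 ÷ 192 → quotient 3, remainder 13
192 ÷ 13 → quotient 14, remainder 10
13 ÷ 10 → quotient 1, remainder 3
10 ÷ 3 → quotient 3, remainder 1
3 ÷ 1 → quotient 3, remainder 0

[44; 1, 3, 3, 14, 1, 3, 3]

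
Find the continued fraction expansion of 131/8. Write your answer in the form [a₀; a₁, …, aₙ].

[16; 2, 1, 2]

131 = 16·8 + 3, so a_0 = 16
8 = 2·3 + 2, so a_1 = 2
3 = 1·2 + 1, so a_2 = 1
2 = 2·1 + 0, so a_3 = 2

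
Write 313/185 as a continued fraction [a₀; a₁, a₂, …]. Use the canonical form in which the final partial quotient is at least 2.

[1; 1, 2, 4, 14]

Run the Euclidean algorithm, recording each quotient:
313 ÷ 185 → quotient 1, remainder 128
185 ÷ 128 → quotient 1, remainder 57
128 ÷ 57 → quotient 2, remainder 14
57 ÷ 14 → quotient 4, remainder 1
14 ÷ 1 → quotient 14, remainder 0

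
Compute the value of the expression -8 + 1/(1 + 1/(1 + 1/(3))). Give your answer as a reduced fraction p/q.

-52/7

Start with 3.
1 + 1/(3/1) = 1 + 1/3 = 4/3
1 + 1/(4/3) = 1 + 3/4 = 7/4
-8 + 1/(7/4) = -8 + 4/7 = -52/7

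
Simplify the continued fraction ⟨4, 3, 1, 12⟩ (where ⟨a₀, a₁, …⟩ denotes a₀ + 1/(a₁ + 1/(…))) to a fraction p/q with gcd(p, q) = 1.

Use the convergent recurrence hₖ = aₖ·hₖ₋₁ + hₖ₋₂ (and likewise for the denominators kₖ):
a_0 = 4: 4/1
a_1 = 3: 13/3
a_2 = 1: 17/4
a_3 = 12: 217/51

217/51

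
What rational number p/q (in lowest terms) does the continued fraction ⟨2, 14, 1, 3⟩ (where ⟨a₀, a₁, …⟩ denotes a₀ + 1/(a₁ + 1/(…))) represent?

122/59

Starting at the tail and folding back:
Start with 3.
1 + 1/(3/1) = 1 + 1/3 = 4/3
14 + 1/(4/3) = 14 + 3/4 = 59/4
2 + 1/(59/4) = 2 + 4/59 = 122/59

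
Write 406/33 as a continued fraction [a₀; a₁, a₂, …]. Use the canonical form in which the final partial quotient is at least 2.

⌊406/33⌋ = 12, remainder 10
⌊33/10⌋ = 3, remainder 3
⌊10/3⌋ = 3, remainder 1
⌊3/1⌋ = 3, remainder 0

[12; 3, 3, 3]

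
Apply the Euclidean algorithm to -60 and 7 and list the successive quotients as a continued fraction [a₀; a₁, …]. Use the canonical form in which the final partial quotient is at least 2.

-60 = -9·7 + 3, so a_0 = -9
7 = 2·3 + 1, so a_1 = 2
3 = 3·1 + 0, so a_2 = 3

[-9; 2, 3]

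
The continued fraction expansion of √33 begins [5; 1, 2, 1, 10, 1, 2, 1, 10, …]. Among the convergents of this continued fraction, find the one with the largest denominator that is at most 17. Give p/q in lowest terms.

23/4

a_0 = 5: 5/1  (≤ bound)
a_1 = 1: 6/1  (≤ bound)
a_2 = 2: 17/3  (≤ bound)
a_3 = 1: 23/4  (≤ bound)
a_4 = 10: 247/43  (> 17, stop)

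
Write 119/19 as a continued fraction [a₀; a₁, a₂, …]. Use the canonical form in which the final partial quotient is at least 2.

[6; 3, 1, 4]

⌊119/19⌋ = 6, remainder 5
⌊19/5⌋ = 3, remainder 4
⌊5/4⌋ = 1, remainder 1
⌊4/1⌋ = 4, remainder 0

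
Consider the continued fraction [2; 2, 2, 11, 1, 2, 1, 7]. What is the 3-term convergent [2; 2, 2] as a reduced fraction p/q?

Starting at the tail and folding back:
Start with 2.
2 + 1/(2/1) = 2 + 1/2 = 5/2
2 + 1/(5/2) = 2 + 2/5 = 12/5

12/5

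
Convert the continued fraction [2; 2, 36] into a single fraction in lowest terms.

182/73

Start with 36.
2 + 1/(36/1) = 2 + 1/36 = 73/36
2 + 1/(73/36) = 2 + 36/73 = 182/73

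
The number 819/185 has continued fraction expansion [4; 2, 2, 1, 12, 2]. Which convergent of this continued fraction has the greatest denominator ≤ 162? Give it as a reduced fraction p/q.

394/89

a_0 = 4: 4/1  (≤ bound)
a_1 = 2: 9/2  (≤ bound)
a_2 = 2: 22/5  (≤ bound)
a_3 = 1: 31/7  (≤ bound)
a_4 = 12: 394/89  (≤ bound)
a_5 = 2: 819/185  (> 162, stop)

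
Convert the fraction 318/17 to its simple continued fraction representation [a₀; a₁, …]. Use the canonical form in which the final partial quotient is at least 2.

[18; 1, 2, 2, 2]

⌊318/17⌋ = 18, remainder 12
⌊17/12⌋ = 1, remainder 5
⌊12/5⌋ = 2, remainder 2
⌊5/2⌋ = 2, remainder 1
⌊2/1⌋ = 2, remainder 0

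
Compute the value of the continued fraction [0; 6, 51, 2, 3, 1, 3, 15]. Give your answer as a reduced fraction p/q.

26698/160707

Use the convergent recurrence hₖ = aₖ·hₖ₋₁ + hₖ₋₂ (and likewise for the denominators kₖ):
a_0 = 0: 0/1
a_1 = 6: 1/6
a_2 = 51: 51/307
a_3 = 2: 103/620
a_4 = 3: 360/2167
a_5 = 1: 463/2787
a_6 = 3: 1749/10528
a_7 = 15: 26698/160707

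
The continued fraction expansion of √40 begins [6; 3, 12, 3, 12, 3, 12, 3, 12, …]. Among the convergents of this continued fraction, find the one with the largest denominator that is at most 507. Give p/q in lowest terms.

721/114

a_0 = 6: 6/1  (≤ bound)
a_1 = 3: 19/3  (≤ bound)
a_2 = 12: 234/37  (≤ bound)
a_3 = 3: 721/114  (≤ bound)
a_4 = 12: 8886/1405  (> 507, stop)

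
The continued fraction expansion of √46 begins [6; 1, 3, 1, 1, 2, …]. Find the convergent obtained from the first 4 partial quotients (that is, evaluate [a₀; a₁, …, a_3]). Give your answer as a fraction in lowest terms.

34/5

Use the convergent recurrence hₖ = aₖ·hₖ₋₁ + hₖ₋₂ (and likewise for the denominators kₖ):
a_0 = 6: 6/1
a_1 = 1: 7/1
a_2 = 3: 27/4
a_3 = 1: 34/5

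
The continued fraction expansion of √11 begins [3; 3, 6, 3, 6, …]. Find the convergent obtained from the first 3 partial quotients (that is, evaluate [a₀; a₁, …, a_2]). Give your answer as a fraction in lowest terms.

63/19

Collapse the nested fraction from the inside out:
Start with 6.
3 + 1/(6/1) = 3 + 1/6 = 19/6
3 + 1/(19/6) = 3 + 6/19 = 63/19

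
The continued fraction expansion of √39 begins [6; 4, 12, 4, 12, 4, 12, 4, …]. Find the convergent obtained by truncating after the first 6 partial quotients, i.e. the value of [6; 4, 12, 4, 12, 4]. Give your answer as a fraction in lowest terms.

Collapse the nested fraction from the inside out:
Start with 4.
12 + 1/(4/1) = 12 + 1/4 = 49/4
4 + 1/(49/4) = 4 + 4/49 = 200/49
12 + 1/(200/49) = 12 + 49/200 = 2449/200
4 + 1/(2449/200) = 4 + 200/2449 = 9996/2449
6 + 1/(9996/2449) = 6 + 2449/9996 = 62425/9996

62425/9996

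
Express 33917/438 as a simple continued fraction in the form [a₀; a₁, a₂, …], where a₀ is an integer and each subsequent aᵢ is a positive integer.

[77; 2, 3, 2, 2, 3, 3]

Run the Euclidean algorithm, recording each quotient:
33917 ÷ 438 → quotient 77, remainder 191
438 ÷ 191 → quotient 2, remainder 56
191 ÷ 56 → quotient 3, remainder 23
56 ÷ 23 → quotient 2, remainder 10
23 ÷ 10 → quotient 2, remainder 3
10 ÷ 3 → quotient 3, remainder 1
3 ÷ 1 → quotient 3, remainder 0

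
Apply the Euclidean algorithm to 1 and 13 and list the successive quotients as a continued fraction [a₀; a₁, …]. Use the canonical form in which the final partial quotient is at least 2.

⌊1/13⌋ = 0, remainder 1
⌊13/1⌋ = 13, remainder 0

[0; 13]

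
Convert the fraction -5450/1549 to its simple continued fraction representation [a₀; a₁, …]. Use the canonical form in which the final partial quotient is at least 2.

Run the Euclidean algorithm, recording each quotient:
-5450 ÷ 1549 → quotient -4, remainder 746
1549 ÷ 746 → quotient 2, remainder 57
746 ÷ 57 → quotient 13, remainder 5
57 ÷ 5 → quotient 11, remainder 2
5 ÷ 2 → quotient 2, remainder 1
2 ÷ 1 → quotient 2, remainder 0

[-4; 2, 13, 11, 2, 2]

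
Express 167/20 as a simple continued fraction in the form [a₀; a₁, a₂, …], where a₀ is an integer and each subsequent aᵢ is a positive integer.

[8; 2, 1, 6]

Apply division with remainder until the remainder is 0:
⌊167/20⌋ = 8, remainder 7
⌊20/7⌋ = 2, remainder 6
⌊7/6⌋ = 1, remainder 1
⌊6/1⌋ = 6, remainder 0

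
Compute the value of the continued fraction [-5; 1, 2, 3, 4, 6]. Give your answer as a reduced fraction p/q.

Use the convergent recurrence hₖ = aₖ·hₖ₋₁ + hₖ₋₂ (and likewise for the denominators kₖ):
a_0 = -5: -5/1
a_1 = 1: -4/1
a_2 = 2: -13/3
a_3 = 3: -43/10
a_4 = 4: -185/43
a_5 = 6: -1153/268

-1153/268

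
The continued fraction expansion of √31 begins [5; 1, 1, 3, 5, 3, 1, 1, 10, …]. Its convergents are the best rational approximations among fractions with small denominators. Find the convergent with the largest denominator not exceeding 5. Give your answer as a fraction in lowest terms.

List convergents until the denominator exceeds the bound:
a_0 = 5: 5/1  (≤ bound)
a_1 = 1: 6/1  (≤ bound)
a_2 = 1: 11/2  (≤ bound)
a_3 = 3: 39/7  (> 5, stop)

11/2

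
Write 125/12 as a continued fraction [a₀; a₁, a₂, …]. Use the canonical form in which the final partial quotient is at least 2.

[10; 2, 2, 2]

Repeatedly divide and take the remainder:
125 = 10·12 + 5, so a_0 = 10
12 = 2·5 + 2, so a_1 = 2
5 = 2·2 + 1, so a_2 = 2
2 = 2·1 + 0, so a_3 = 2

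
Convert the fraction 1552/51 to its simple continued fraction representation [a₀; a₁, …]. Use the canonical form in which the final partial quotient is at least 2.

Apply division with remainder until the remainder is 0:
⌊1552/51⌋ = 30, remainder 22
⌊51/22⌋ = 2, remainder 7
⌊22/7⌋ = 3, remainder 1
⌊7/1⌋ = 7, remainder 0

[30; 2, 3, 7]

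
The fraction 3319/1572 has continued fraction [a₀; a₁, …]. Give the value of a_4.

⌊3319/1572⌋ = 2, remainder 175
⌊1572/175⌋ = 8, remainder 172
⌊175/172⌋ = 1, remainder 3
⌊172/3⌋ = 57, remainder 1
⌊3/1⌋ = 3, remainder 0

3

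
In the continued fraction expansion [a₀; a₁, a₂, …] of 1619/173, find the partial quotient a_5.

3

1619 = 9·173 + 62, so a_0 = 9
173 = 2·62 + 49, so a_1 = 2
62 = 1·49 + 13, so a_2 = 1
49 = 3·13 + 10, so a_3 = 3
13 = 1·10 + 3, so a_4 = 1
10 = 3·3 + 1, so a_5 = 3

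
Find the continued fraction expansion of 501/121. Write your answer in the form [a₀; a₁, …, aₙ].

501 ÷ 121 → quotient 4, remainder 17
121 ÷ 17 → quotient 7, remainder 2
17 ÷ 2 → quotient 8, remainder 1
2 ÷ 1 → quotient 2, remainder 0

[4; 7, 8, 2]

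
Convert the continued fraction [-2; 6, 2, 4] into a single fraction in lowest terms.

-107/58

Start with 4.
2 + 1/(4/1) = 2 + 1/4 = 9/4
6 + 1/(9/4) = 6 + 4/9 = 58/9
-2 + 1/(58/9) = -2 + 9/58 = -107/58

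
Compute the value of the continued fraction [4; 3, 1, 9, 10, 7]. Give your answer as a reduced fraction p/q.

Starting at the tail and folding back:
Start with 7.
10 + 1/(7/1) = 10 + 1/7 = 71/7
9 + 1/(71/7) = 9 + 7/71 = 646/71
1 + 1/(646/71) = 1 + 71/646 = 717/646
3 + 1/(717/646) = 3 + 646/717 = 2797/717
4 + 1/(2797/717) = 4 + 717/2797 = 11905/2797

11905/2797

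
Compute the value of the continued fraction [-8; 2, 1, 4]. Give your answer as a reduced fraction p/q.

-107/14

Start with 4.
1 + 1/(4/1) = 1 + 1/4 = 5/4
2 + 1/(5/4) = 2 + 4/5 = 14/5
-8 + 1/(14/5) = -8 + 5/14 = -107/14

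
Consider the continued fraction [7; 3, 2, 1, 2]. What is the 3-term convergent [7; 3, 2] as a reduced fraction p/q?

51/7

a_0 = 7: 7/1
a_1 = 3: 22/3
a_2 = 2: 51/7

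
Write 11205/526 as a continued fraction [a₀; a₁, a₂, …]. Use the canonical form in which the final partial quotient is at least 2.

[21; 3, 3, 4, 12]

Run the Euclidean algorithm, recording each quotient:
11205 = 21·526 + 159, so a_0 = 21
526 = 3·159 + 49, so a_1 = 3
159 = 3·49 + 12, so a_2 = 3
49 = 4·12 + 1, so a_3 = 4
12 = 12·1 + 0, so a_4 = 12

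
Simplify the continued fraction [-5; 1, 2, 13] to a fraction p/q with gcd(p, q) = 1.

Build up convergents one term at a time:
a_0 = -5: -5/1
a_1 = 1: -4/1
a_2 = 2: -13/3
a_3 = 13: -173/40

-173/40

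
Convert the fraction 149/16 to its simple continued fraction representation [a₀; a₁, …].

[9; 3, 5]

149 = 9·16 + 5, so a_0 = 9
16 = 3·5 + 1, so a_1 = 3
5 = 5·1 + 0, so a_2 = 5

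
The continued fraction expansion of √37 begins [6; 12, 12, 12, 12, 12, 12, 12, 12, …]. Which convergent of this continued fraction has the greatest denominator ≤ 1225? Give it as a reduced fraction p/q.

882/145

a_0 = 6: 6/1  (≤ bound)
a_1 = 12: 73/12  (≤ bound)
a_2 = 12: 882/145  (≤ bound)
a_3 = 12: 10657/1752  (> 1225, stop)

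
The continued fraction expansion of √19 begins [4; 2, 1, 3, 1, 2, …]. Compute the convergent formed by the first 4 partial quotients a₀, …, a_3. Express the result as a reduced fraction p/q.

Start with 3.
1 + 1/(3/1) = 1 + 1/3 = 4/3
2 + 1/(4/3) = 2 + 3/4 = 11/4
4 + 1/(11/4) = 4 + 4/11 = 48/11

48/11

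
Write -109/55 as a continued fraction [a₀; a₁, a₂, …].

-109 = -2·55 + 1, so a_0 = -2
55 = 55·1 + 0, so a_1 = 55

[-2; 55]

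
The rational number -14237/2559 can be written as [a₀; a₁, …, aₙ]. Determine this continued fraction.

-14237 = -6·2559 + 1117, so a_0 = -6
2559 = 2·1117 + 325, so a_1 = 2
1117 = 3·325 + 142, so a_2 = 3
325 = 2·142 + 41, so a_3 = 2
142 = 3·41 + 19, so a_4 = 3
41 = 2·19 + 3, so a_5 = 2
19 = 6·3 + 1, so a_6 = 6
3 = 3·1 + 0, so a_7 = 3

[-6; 2, 3, 2, 3, 2, 6, 3]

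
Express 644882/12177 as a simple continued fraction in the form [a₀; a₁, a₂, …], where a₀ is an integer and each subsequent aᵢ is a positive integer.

[52; 1, 23, 2, 2, 13, 1, 6]

644882 ÷ 12177 → quotient 52, remainder 11678
12177 ÷ 11678 → quotient 1, remainder 499
11678 ÷ 499 → quotient 23, remainder 201
499 ÷ 201 → quotient 2, remainder 97
201 ÷ 97 → quotient 2, remainder 7
97 ÷ 7 → quotient 13, remainder 6
7 ÷ 6 → quotient 1, remainder 1
6 ÷ 1 → quotient 6, remainder 0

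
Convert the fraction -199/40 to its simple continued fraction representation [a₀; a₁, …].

[-5; 40]

Run the Euclidean algorithm, recording each quotient:
-199 ÷ 40 → quotient -5, remainder 1
40 ÷ 1 → quotient 40, remainder 0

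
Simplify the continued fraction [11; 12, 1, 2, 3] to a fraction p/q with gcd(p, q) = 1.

1407/127

Use the convergent recurrence hₖ = aₖ·hₖ₋₁ + hₖ₋₂ (and likewise for the denominators kₖ):
a_0 = 11: 11/1
a_1 = 12: 133/12
a_2 = 1: 144/13
a_3 = 2: 421/38
a_4 = 3: 1407/127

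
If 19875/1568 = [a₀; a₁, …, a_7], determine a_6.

2

⌊19875/1568⌋ = 12, remainder 1059
⌊1568/1059⌋ = 1, remainder 509
⌊1059/509⌋ = 2, remainder 41
⌊509/41⌋ = 12, remainder 17
⌊41/17⌋ = 2, remainder 7
⌊17/7⌋ = 2, remainder 3
⌊7/3⌋ = 2, remainder 1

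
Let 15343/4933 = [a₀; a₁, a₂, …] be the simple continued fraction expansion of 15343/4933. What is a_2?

14

Run the Euclidean algorithm, recording each quotient:
⌊15343/4933⌋ = 3, remainder 544
⌊4933/544⌋ = 9, remainder 37
⌊544/37⌋ = 14, remainder 26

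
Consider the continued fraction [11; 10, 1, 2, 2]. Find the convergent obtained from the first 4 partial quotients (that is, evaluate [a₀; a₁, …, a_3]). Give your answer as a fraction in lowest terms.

355/32

Work from the innermost term outward:
Start with 2.
1 + 1/(2/1) = 1 + 1/2 = 3/2
10 + 1/(3/2) = 10 + 2/3 = 32/3
11 + 1/(32/3) = 11 + 3/32 = 355/32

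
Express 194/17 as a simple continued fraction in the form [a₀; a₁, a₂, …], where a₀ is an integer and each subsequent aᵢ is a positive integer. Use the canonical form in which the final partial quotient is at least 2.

Repeatedly divide and take the remainder:
194 = 11·17 + 7, so a_0 = 11
17 = 2·7 + 3, so a_1 = 2
7 = 2·3 + 1, so a_2 = 2
3 = 3·1 + 0, so a_3 = 3

[11; 2, 2, 3]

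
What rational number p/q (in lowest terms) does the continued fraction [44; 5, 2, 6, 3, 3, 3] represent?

108381/2453

Start with 3.
3 + 1/(3/1) = 3 + 1/3 = 10/3
3 + 1/(10/3) = 3 + 3/10 = 33/10
6 + 1/(33/10) = 6 + 10/33 = 208/33
2 + 1/(208/33) = 2 + 33/208 = 449/208
5 + 1/(449/208) = 5 + 208/449 = 2453/449
44 + 1/(2453/449) = 44 + 449/2453 = 108381/2453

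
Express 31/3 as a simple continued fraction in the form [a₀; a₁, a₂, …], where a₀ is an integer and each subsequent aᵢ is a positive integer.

[10; 3]

⌊31/3⌋ = 10, remainder 1
⌊3/1⌋ = 3, remainder 0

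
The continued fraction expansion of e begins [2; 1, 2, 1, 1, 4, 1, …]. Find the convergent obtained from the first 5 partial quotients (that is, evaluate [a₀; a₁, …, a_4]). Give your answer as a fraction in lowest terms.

Collapse the nested fraction from the inside out:
Start with 1.
1 + 1/(1/1) = 1 + 1/1 = 2/1
2 + 1/(2/1) = 2 + 1/2 = 5/2
1 + 1/(5/2) = 1 + 2/5 = 7/5
2 + 1/(7/5) = 2 + 5/7 = 19/7

19/7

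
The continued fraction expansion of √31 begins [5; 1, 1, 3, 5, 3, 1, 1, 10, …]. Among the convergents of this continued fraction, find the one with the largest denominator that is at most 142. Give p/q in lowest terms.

a_0 = 5: 5/1  (≤ bound)
a_1 = 1: 6/1  (≤ bound)
a_2 = 1: 11/2  (≤ bound)
a_3 = 3: 39/7  (≤ bound)
a_4 = 5: 206/37  (≤ bound)
a_5 = 3: 657/118  (≤ bound)
a_6 = 1: 863/155  (> 142, stop)

657/118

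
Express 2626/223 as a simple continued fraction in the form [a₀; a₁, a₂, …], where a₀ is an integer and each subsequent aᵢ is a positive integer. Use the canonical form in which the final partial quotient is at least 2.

2626 = 11·223 + 173, so a_0 = 11
223 = 1·173 + 50, so a_1 = 1
173 = 3·50 + 23, so a_2 = 3
50 = 2·23 + 4, so a_3 = 2
23 = 5·4 + 3, so a_4 = 5
4 = 1·3 + 1, so a_5 = 1
3 = 3·1 + 0, so a_6 = 3

[11; 1, 3, 2, 5, 1, 3]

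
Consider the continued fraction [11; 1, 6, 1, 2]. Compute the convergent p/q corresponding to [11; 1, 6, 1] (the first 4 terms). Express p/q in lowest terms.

Starting at the tail and folding back:
Start with 1.
6 + 1/(1/1) = 6 + 1/1 = 7/1
1 + 1/(7/1) = 1 + 1/7 = 8/7
11 + 1/(8/7) = 11 + 7/8 = 95/8

95/8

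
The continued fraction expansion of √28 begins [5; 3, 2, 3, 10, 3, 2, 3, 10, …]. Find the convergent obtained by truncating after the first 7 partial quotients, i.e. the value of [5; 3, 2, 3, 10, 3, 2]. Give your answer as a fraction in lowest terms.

Use the convergent recurrence hₖ = aₖ·hₖ₋₁ + hₖ₋₂ (and likewise for the denominators kₖ):
a_0 = 5: 5/1
a_1 = 3: 16/3
a_2 = 2: 37/7
a_3 = 3: 127/24
a_4 = 10: 1307/247
a_5 = 3: 4048/765
a_6 = 2: 9403/1777

9403/1777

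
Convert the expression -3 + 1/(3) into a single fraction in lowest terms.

a_0 = -3: -3/1
a_1 = 3: -8/3

-8/3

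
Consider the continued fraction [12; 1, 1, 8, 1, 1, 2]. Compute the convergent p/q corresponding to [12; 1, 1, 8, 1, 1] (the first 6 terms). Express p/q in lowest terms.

451/36

Build up convergents one term at a time:
a_0 = 12: 12/1
a_1 = 1: 13/1
a_2 = 1: 25/2
a_3 = 8: 213/17
a_4 = 1: 238/19
a_5 = 1: 451/36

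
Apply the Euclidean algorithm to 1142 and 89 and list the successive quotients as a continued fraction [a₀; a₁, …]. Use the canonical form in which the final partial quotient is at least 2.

[12; 1, 4, 1, 14]

1142 ÷ 89 → quotient 12, remainder 74
89 ÷ 74 → quotient 1, remainder 15
74 ÷ 15 → quotient 4, remainder 14
15 ÷ 14 → quotient 1, remainder 1
14 ÷ 1 → quotient 14, remainder 0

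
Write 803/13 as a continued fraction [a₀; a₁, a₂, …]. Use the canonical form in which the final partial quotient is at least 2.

803 ÷ 13 → quotient 61, remainder 10
13 ÷ 10 → quotient 1, remainder 3
10 ÷ 3 → quotient 3, remainder 1
3 ÷ 1 → quotient 3, remainder 0

[61; 1, 3, 3]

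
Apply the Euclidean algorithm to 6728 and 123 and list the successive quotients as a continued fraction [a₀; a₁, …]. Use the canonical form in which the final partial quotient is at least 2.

[54; 1, 2, 3, 12]

⌊6728/123⌋ = 54, remainder 86
⌊123/86⌋ = 1, remainder 37
⌊86/37⌋ = 2, remainder 12
⌊37/12⌋ = 3, remainder 1
⌊12/1⌋ = 12, remainder 0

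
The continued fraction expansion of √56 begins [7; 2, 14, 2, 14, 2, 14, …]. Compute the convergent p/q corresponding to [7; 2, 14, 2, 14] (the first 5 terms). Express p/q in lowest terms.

6503/869

Use the convergent recurrence hₖ = aₖ·hₖ₋₁ + hₖ₋₂ (and likewise for the denominators kₖ):
a_0 = 7: 7/1
a_1 = 2: 15/2
a_2 = 14: 217/29
a_3 = 2: 449/60
a_4 = 14: 6503/869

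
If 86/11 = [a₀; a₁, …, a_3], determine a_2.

86 ÷ 11 → quotient 7, remainder 9
11 ÷ 9 → quotient 1, remainder 2
9 ÷ 2 → quotient 4, remainder 1

4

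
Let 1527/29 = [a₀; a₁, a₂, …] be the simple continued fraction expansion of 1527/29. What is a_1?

Apply division with remainder until the remainder is 0:
1527 = 52·29 + 19, so a_0 = 52
29 = 1·19 + 10, so a_1 = 1

1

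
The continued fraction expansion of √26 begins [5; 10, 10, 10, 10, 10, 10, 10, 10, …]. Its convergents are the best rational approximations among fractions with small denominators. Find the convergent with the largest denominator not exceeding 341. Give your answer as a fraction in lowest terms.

515/101

List convergents until the denominator exceeds the bound:
a_0 = 5: 5/1  (≤ bound)
a_1 = 10: 51/10  (≤ bound)
a_2 = 10: 515/101  (≤ bound)
a_3 = 10: 5201/1020  (> 341, stop)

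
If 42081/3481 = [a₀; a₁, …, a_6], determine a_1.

42081 ÷ 3481 → quotient 12, remainder 309
3481 ÷ 309 → quotient 11, remainder 82

11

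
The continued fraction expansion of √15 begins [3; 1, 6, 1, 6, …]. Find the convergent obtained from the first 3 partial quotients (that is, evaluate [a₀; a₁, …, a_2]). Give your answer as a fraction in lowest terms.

Start with 6.
1 + 1/(6/1) = 1 + 1/6 = 7/6
3 + 1/(7/6) = 3 + 6/7 = 27/7

27/7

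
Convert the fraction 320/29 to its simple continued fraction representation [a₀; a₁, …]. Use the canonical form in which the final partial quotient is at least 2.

[11; 29]

320 = 11·29 + 1, so a_0 = 11
29 = 29·1 + 0, so a_1 = 29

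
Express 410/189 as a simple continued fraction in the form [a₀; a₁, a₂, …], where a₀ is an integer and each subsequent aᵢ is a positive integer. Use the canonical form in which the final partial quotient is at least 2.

[2; 5, 1, 9, 1, 2]

410 ÷ 189 → quotient 2, remainder 32
189 ÷ 32 → quotient 5, remainder 29
32 ÷ 29 → quotient 1, remainder 3
29 ÷ 3 → quotient 9, remainder 2
3 ÷ 2 → quotient 1, remainder 1
2 ÷ 1 → quotient 2, remainder 0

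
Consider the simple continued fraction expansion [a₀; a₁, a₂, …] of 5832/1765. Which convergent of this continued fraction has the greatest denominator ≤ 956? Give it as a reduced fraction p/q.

1477/447

List convergents until the denominator exceeds the bound:
a_0 = 3: 3/1  (≤ bound)
a_1 = 3: 10/3  (≤ bound)
a_2 = 3: 33/10  (≤ bound)
a_3 = 2: 76/23  (≤ bound)
a_4 = 18: 1401/424  (≤ bound)
a_5 = 1: 1477/447  (≤ bound)
a_6 = 3: 5832/1765  (> 956, stop)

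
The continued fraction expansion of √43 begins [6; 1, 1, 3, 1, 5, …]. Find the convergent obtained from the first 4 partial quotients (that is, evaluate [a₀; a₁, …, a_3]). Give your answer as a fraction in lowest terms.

46/7

Build up convergents one term at a time:
a_0 = 6: 6/1
a_1 = 1: 7/1
a_2 = 1: 13/2
a_3 = 3: 46/7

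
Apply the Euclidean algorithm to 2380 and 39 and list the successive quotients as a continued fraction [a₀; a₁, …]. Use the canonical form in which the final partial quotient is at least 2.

Repeatedly divide and take the remainder:
2380 ÷ 39 → quotient 61, remainder 1
39 ÷ 1 → quotient 39, remainder 0

[61; 39]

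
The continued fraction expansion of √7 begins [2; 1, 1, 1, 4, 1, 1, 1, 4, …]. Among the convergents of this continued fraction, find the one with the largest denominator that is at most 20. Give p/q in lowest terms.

a_0 = 2: 2/1  (≤ bound)
a_1 = 1: 3/1  (≤ bound)
a_2 = 1: 5/2  (≤ bound)
a_3 = 1: 8/3  (≤ bound)
a_4 = 4: 37/14  (≤ bound)
a_5 = 1: 45/17  (≤ bound)
a_6 = 1: 82/31  (> 20, stop)

45/17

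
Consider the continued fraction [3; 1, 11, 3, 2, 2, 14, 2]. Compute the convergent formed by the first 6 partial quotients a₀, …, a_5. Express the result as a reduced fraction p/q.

819/209

a_0 = 3: 3/1
a_1 = 1: 4/1
a_2 = 11: 47/12
a_3 = 3: 145/37
a_4 = 2: 337/86
a_5 = 2: 819/209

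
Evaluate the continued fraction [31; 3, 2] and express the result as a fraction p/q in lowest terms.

Collapse the nested fraction from the inside out:
Start with 2.
3 + 1/(2/1) = 3 + 1/2 = 7/2
31 + 1/(7/2) = 31 + 2/7 = 219/7

219/7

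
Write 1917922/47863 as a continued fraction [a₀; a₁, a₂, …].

1917922 = 40·47863 + 3402, so a_0 = 40
47863 = 14·3402 + 235, so a_1 = 14
3402 = 14·235 + 112, so a_2 = 14
235 = 2·112 + 11, so a_3 = 2
112 = 10·11 + 2, so a_4 = 10
11 = 5·2 + 1, so a_5 = 5
2 = 2·1 + 0, so a_6 = 2

[40; 14, 14, 2, 10, 5, 2]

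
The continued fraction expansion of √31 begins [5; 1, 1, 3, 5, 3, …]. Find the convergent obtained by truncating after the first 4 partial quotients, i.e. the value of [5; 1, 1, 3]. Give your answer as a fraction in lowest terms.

Start with 3.
1 + 1/(3/1) = 1 + 1/3 = 4/3
1 + 1/(4/3) = 1 + 3/4 = 7/4
5 + 1/(7/4) = 5 + 4/7 = 39/7

39/7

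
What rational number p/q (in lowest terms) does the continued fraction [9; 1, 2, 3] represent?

Work from the innermost term outward:
Start with 3.
2 + 1/(3/1) = 2 + 1/3 = 7/3
1 + 1/(7/3) = 1 + 3/7 = 10/7
9 + 1/(10/7) = 9 + 7/10 = 97/10

97/10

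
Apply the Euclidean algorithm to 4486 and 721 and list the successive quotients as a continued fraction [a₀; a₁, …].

[6; 4, 1, 1, 39, 2]

4486 ÷ 721 → quotient 6, remainder 160
721 ÷ 160 → quotient 4, remainder 81
160 ÷ 81 → quotient 1, remainder 79
81 ÷ 79 → quotient 1, remainder 2
79 ÷ 2 → quotient 39, remainder 1
2 ÷ 1 → quotient 2, remainder 0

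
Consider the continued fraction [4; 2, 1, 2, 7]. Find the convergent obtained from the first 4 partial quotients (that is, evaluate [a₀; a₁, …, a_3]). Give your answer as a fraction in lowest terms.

Start with 2.
1 + 1/(2/1) = 1 + 1/2 = 3/2
2 + 1/(3/2) = 2 + 2/3 = 8/3
4 + 1/(8/3) = 4 + 3/8 = 35/8

35/8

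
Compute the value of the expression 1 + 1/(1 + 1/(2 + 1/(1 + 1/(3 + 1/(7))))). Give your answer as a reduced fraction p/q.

Start with 7.
3 + 1/(7/1) = 3 + 1/7 = 22/7
1 + 1/(22/7) = 1 + 7/22 = 29/22
2 + 1/(29/22) = 2 + 22/29 = 80/29
1 + 1/(80/29) = 1 + 29/80 = 109/80
1 + 1/(109/80) = 1 + 80/109 = 189/109

189/109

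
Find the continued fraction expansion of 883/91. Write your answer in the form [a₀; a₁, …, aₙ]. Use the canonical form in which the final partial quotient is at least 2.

[9; 1, 2, 2, 1, 2, 3]

⌊883/91⌋ = 9, remainder 64
⌊91/64⌋ = 1, remainder 27
⌊64/27⌋ = 2, remainder 10
⌊27/10⌋ = 2, remainder 7
⌊10/7⌋ = 1, remainder 3
⌊7/3⌋ = 2, remainder 1
⌊3/1⌋ = 3, remainder 0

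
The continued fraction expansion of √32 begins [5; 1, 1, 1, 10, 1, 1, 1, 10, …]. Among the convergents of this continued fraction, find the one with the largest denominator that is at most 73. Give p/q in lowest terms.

379/67

List convergents until the denominator exceeds the bound:
a_0 = 5: 5/1  (≤ bound)
a_1 = 1: 6/1  (≤ bound)
a_2 = 1: 11/2  (≤ bound)
a_3 = 1: 17/3  (≤ bound)
a_4 = 10: 181/32  (≤ bound)
a_5 = 1: 198/35  (≤ bound)
a_6 = 1: 379/67  (≤ bound)
a_7 = 1: 577/102  (> 73, stop)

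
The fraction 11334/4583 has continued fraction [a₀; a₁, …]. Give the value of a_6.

27

11334 = 2·4583 + 2168, so a_0 = 2
4583 = 2·2168 + 247, so a_1 = 2
2168 = 8·247 + 192, so a_2 = 8
247 = 1·192 + 55, so a_3 = 1
192 = 3·55 + 27, so a_4 = 3
55 = 2·27 + 1, so a_5 = 2
27 = 27·1 + 0, so a_6 = 27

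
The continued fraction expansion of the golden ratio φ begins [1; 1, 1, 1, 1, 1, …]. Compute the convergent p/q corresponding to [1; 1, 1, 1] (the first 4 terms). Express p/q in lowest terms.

Start with 1.
1 + 1/(1/1) = 1 + 1/1 = 2/1
1 + 1/(2/1) = 1 + 1/2 = 3/2
1 + 1/(3/2) = 1 + 2/3 = 5/3

5/3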